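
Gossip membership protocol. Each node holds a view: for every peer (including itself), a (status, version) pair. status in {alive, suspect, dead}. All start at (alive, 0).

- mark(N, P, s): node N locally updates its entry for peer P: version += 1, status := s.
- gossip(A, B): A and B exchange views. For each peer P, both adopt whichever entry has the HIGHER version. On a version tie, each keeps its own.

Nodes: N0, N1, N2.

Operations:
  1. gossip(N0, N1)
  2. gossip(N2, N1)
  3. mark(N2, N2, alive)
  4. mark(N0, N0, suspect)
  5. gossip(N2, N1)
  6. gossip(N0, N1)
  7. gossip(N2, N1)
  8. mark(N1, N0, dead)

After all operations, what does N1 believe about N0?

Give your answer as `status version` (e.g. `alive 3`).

Op 1: gossip N0<->N1 -> N0.N0=(alive,v0) N0.N1=(alive,v0) N0.N2=(alive,v0) | N1.N0=(alive,v0) N1.N1=(alive,v0) N1.N2=(alive,v0)
Op 2: gossip N2<->N1 -> N2.N0=(alive,v0) N2.N1=(alive,v0) N2.N2=(alive,v0) | N1.N0=(alive,v0) N1.N1=(alive,v0) N1.N2=(alive,v0)
Op 3: N2 marks N2=alive -> (alive,v1)
Op 4: N0 marks N0=suspect -> (suspect,v1)
Op 5: gossip N2<->N1 -> N2.N0=(alive,v0) N2.N1=(alive,v0) N2.N2=(alive,v1) | N1.N0=(alive,v0) N1.N1=(alive,v0) N1.N2=(alive,v1)
Op 6: gossip N0<->N1 -> N0.N0=(suspect,v1) N0.N1=(alive,v0) N0.N2=(alive,v1) | N1.N0=(suspect,v1) N1.N1=(alive,v0) N1.N2=(alive,v1)
Op 7: gossip N2<->N1 -> N2.N0=(suspect,v1) N2.N1=(alive,v0) N2.N2=(alive,v1) | N1.N0=(suspect,v1) N1.N1=(alive,v0) N1.N2=(alive,v1)
Op 8: N1 marks N0=dead -> (dead,v2)

Answer: dead 2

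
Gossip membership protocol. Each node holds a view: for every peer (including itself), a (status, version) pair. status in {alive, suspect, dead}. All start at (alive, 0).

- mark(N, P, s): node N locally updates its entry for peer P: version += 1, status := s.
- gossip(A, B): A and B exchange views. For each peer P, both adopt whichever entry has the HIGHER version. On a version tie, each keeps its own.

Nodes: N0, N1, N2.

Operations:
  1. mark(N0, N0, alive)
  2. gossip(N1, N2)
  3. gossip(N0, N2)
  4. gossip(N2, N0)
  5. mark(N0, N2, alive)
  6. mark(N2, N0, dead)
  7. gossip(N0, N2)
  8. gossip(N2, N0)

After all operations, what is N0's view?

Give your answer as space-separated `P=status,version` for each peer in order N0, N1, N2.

Answer: N0=dead,2 N1=alive,0 N2=alive,1

Derivation:
Op 1: N0 marks N0=alive -> (alive,v1)
Op 2: gossip N1<->N2 -> N1.N0=(alive,v0) N1.N1=(alive,v0) N1.N2=(alive,v0) | N2.N0=(alive,v0) N2.N1=(alive,v0) N2.N2=(alive,v0)
Op 3: gossip N0<->N2 -> N0.N0=(alive,v1) N0.N1=(alive,v0) N0.N2=(alive,v0) | N2.N0=(alive,v1) N2.N1=(alive,v0) N2.N2=(alive,v0)
Op 4: gossip N2<->N0 -> N2.N0=(alive,v1) N2.N1=(alive,v0) N2.N2=(alive,v0) | N0.N0=(alive,v1) N0.N1=(alive,v0) N0.N2=(alive,v0)
Op 5: N0 marks N2=alive -> (alive,v1)
Op 6: N2 marks N0=dead -> (dead,v2)
Op 7: gossip N0<->N2 -> N0.N0=(dead,v2) N0.N1=(alive,v0) N0.N2=(alive,v1) | N2.N0=(dead,v2) N2.N1=(alive,v0) N2.N2=(alive,v1)
Op 8: gossip N2<->N0 -> N2.N0=(dead,v2) N2.N1=(alive,v0) N2.N2=(alive,v1) | N0.N0=(dead,v2) N0.N1=(alive,v0) N0.N2=(alive,v1)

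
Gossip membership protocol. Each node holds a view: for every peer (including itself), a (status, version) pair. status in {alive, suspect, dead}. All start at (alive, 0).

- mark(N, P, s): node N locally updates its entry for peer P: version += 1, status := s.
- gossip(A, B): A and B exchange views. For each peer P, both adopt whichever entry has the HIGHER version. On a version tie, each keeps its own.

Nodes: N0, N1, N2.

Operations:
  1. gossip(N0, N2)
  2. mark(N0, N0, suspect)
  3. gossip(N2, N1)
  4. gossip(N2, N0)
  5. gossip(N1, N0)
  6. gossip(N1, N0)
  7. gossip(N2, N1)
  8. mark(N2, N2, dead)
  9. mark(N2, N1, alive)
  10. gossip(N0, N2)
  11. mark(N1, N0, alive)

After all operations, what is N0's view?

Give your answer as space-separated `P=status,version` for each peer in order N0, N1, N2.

Op 1: gossip N0<->N2 -> N0.N0=(alive,v0) N0.N1=(alive,v0) N0.N2=(alive,v0) | N2.N0=(alive,v0) N2.N1=(alive,v0) N2.N2=(alive,v0)
Op 2: N0 marks N0=suspect -> (suspect,v1)
Op 3: gossip N2<->N1 -> N2.N0=(alive,v0) N2.N1=(alive,v0) N2.N2=(alive,v0) | N1.N0=(alive,v0) N1.N1=(alive,v0) N1.N2=(alive,v0)
Op 4: gossip N2<->N0 -> N2.N0=(suspect,v1) N2.N1=(alive,v0) N2.N2=(alive,v0) | N0.N0=(suspect,v1) N0.N1=(alive,v0) N0.N2=(alive,v0)
Op 5: gossip N1<->N0 -> N1.N0=(suspect,v1) N1.N1=(alive,v0) N1.N2=(alive,v0) | N0.N0=(suspect,v1) N0.N1=(alive,v0) N0.N2=(alive,v0)
Op 6: gossip N1<->N0 -> N1.N0=(suspect,v1) N1.N1=(alive,v0) N1.N2=(alive,v0) | N0.N0=(suspect,v1) N0.N1=(alive,v0) N0.N2=(alive,v0)
Op 7: gossip N2<->N1 -> N2.N0=(suspect,v1) N2.N1=(alive,v0) N2.N2=(alive,v0) | N1.N0=(suspect,v1) N1.N1=(alive,v0) N1.N2=(alive,v0)
Op 8: N2 marks N2=dead -> (dead,v1)
Op 9: N2 marks N1=alive -> (alive,v1)
Op 10: gossip N0<->N2 -> N0.N0=(suspect,v1) N0.N1=(alive,v1) N0.N2=(dead,v1) | N2.N0=(suspect,v1) N2.N1=(alive,v1) N2.N2=(dead,v1)
Op 11: N1 marks N0=alive -> (alive,v2)

Answer: N0=suspect,1 N1=alive,1 N2=dead,1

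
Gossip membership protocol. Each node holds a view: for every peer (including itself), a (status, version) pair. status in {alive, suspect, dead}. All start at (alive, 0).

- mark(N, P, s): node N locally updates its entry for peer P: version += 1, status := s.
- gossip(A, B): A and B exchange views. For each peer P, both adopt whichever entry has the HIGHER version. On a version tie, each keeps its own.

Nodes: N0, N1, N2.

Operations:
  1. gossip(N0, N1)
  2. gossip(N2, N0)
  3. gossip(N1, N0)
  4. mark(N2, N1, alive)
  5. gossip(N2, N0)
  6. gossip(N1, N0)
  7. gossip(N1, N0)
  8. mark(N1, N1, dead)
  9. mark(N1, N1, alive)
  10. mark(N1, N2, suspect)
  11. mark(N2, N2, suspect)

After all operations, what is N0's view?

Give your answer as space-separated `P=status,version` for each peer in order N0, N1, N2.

Answer: N0=alive,0 N1=alive,1 N2=alive,0

Derivation:
Op 1: gossip N0<->N1 -> N0.N0=(alive,v0) N0.N1=(alive,v0) N0.N2=(alive,v0) | N1.N0=(alive,v0) N1.N1=(alive,v0) N1.N2=(alive,v0)
Op 2: gossip N2<->N0 -> N2.N0=(alive,v0) N2.N1=(alive,v0) N2.N2=(alive,v0) | N0.N0=(alive,v0) N0.N1=(alive,v0) N0.N2=(alive,v0)
Op 3: gossip N1<->N0 -> N1.N0=(alive,v0) N1.N1=(alive,v0) N1.N2=(alive,v0) | N0.N0=(alive,v0) N0.N1=(alive,v0) N0.N2=(alive,v0)
Op 4: N2 marks N1=alive -> (alive,v1)
Op 5: gossip N2<->N0 -> N2.N0=(alive,v0) N2.N1=(alive,v1) N2.N2=(alive,v0) | N0.N0=(alive,v0) N0.N1=(alive,v1) N0.N2=(alive,v0)
Op 6: gossip N1<->N0 -> N1.N0=(alive,v0) N1.N1=(alive,v1) N1.N2=(alive,v0) | N0.N0=(alive,v0) N0.N1=(alive,v1) N0.N2=(alive,v0)
Op 7: gossip N1<->N0 -> N1.N0=(alive,v0) N1.N1=(alive,v1) N1.N2=(alive,v0) | N0.N0=(alive,v0) N0.N1=(alive,v1) N0.N2=(alive,v0)
Op 8: N1 marks N1=dead -> (dead,v2)
Op 9: N1 marks N1=alive -> (alive,v3)
Op 10: N1 marks N2=suspect -> (suspect,v1)
Op 11: N2 marks N2=suspect -> (suspect,v1)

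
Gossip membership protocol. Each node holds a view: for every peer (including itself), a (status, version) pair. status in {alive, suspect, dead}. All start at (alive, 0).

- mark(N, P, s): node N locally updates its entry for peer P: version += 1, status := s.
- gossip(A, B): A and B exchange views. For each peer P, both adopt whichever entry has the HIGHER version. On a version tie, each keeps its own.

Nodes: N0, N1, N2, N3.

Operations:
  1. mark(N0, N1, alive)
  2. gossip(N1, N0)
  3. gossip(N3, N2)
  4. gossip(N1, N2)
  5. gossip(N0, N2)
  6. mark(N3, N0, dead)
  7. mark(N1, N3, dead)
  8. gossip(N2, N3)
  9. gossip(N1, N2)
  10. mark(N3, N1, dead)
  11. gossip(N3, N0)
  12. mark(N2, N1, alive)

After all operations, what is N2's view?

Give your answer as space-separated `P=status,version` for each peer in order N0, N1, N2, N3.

Op 1: N0 marks N1=alive -> (alive,v1)
Op 2: gossip N1<->N0 -> N1.N0=(alive,v0) N1.N1=(alive,v1) N1.N2=(alive,v0) N1.N3=(alive,v0) | N0.N0=(alive,v0) N0.N1=(alive,v1) N0.N2=(alive,v0) N0.N3=(alive,v0)
Op 3: gossip N3<->N2 -> N3.N0=(alive,v0) N3.N1=(alive,v0) N3.N2=(alive,v0) N3.N3=(alive,v0) | N2.N0=(alive,v0) N2.N1=(alive,v0) N2.N2=(alive,v0) N2.N3=(alive,v0)
Op 4: gossip N1<->N2 -> N1.N0=(alive,v0) N1.N1=(alive,v1) N1.N2=(alive,v0) N1.N3=(alive,v0) | N2.N0=(alive,v0) N2.N1=(alive,v1) N2.N2=(alive,v0) N2.N3=(alive,v0)
Op 5: gossip N0<->N2 -> N0.N0=(alive,v0) N0.N1=(alive,v1) N0.N2=(alive,v0) N0.N3=(alive,v0) | N2.N0=(alive,v0) N2.N1=(alive,v1) N2.N2=(alive,v0) N2.N3=(alive,v0)
Op 6: N3 marks N0=dead -> (dead,v1)
Op 7: N1 marks N3=dead -> (dead,v1)
Op 8: gossip N2<->N3 -> N2.N0=(dead,v1) N2.N1=(alive,v1) N2.N2=(alive,v0) N2.N3=(alive,v0) | N3.N0=(dead,v1) N3.N1=(alive,v1) N3.N2=(alive,v0) N3.N3=(alive,v0)
Op 9: gossip N1<->N2 -> N1.N0=(dead,v1) N1.N1=(alive,v1) N1.N2=(alive,v0) N1.N3=(dead,v1) | N2.N0=(dead,v1) N2.N1=(alive,v1) N2.N2=(alive,v0) N2.N3=(dead,v1)
Op 10: N3 marks N1=dead -> (dead,v2)
Op 11: gossip N3<->N0 -> N3.N0=(dead,v1) N3.N1=(dead,v2) N3.N2=(alive,v0) N3.N3=(alive,v0) | N0.N0=(dead,v1) N0.N1=(dead,v2) N0.N2=(alive,v0) N0.N3=(alive,v0)
Op 12: N2 marks N1=alive -> (alive,v2)

Answer: N0=dead,1 N1=alive,2 N2=alive,0 N3=dead,1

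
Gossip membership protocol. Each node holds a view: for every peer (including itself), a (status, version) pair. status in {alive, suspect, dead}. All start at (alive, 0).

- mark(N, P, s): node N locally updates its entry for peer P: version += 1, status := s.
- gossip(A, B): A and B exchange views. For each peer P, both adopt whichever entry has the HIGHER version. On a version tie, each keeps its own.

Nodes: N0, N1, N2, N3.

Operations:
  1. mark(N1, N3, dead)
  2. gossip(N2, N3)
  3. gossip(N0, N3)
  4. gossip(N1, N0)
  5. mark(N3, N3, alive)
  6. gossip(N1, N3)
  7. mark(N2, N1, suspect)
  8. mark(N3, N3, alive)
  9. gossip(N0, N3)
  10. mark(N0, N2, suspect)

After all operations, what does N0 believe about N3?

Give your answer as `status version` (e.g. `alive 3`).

Op 1: N1 marks N3=dead -> (dead,v1)
Op 2: gossip N2<->N3 -> N2.N0=(alive,v0) N2.N1=(alive,v0) N2.N2=(alive,v0) N2.N3=(alive,v0) | N3.N0=(alive,v0) N3.N1=(alive,v0) N3.N2=(alive,v0) N3.N3=(alive,v0)
Op 3: gossip N0<->N3 -> N0.N0=(alive,v0) N0.N1=(alive,v0) N0.N2=(alive,v0) N0.N3=(alive,v0) | N3.N0=(alive,v0) N3.N1=(alive,v0) N3.N2=(alive,v0) N3.N3=(alive,v0)
Op 4: gossip N1<->N0 -> N1.N0=(alive,v0) N1.N1=(alive,v0) N1.N2=(alive,v0) N1.N3=(dead,v1) | N0.N0=(alive,v0) N0.N1=(alive,v0) N0.N2=(alive,v0) N0.N3=(dead,v1)
Op 5: N3 marks N3=alive -> (alive,v1)
Op 6: gossip N1<->N3 -> N1.N0=(alive,v0) N1.N1=(alive,v0) N1.N2=(alive,v0) N1.N3=(dead,v1) | N3.N0=(alive,v0) N3.N1=(alive,v0) N3.N2=(alive,v0) N3.N3=(alive,v1)
Op 7: N2 marks N1=suspect -> (suspect,v1)
Op 8: N3 marks N3=alive -> (alive,v2)
Op 9: gossip N0<->N3 -> N0.N0=(alive,v0) N0.N1=(alive,v0) N0.N2=(alive,v0) N0.N3=(alive,v2) | N3.N0=(alive,v0) N3.N1=(alive,v0) N3.N2=(alive,v0) N3.N3=(alive,v2)
Op 10: N0 marks N2=suspect -> (suspect,v1)

Answer: alive 2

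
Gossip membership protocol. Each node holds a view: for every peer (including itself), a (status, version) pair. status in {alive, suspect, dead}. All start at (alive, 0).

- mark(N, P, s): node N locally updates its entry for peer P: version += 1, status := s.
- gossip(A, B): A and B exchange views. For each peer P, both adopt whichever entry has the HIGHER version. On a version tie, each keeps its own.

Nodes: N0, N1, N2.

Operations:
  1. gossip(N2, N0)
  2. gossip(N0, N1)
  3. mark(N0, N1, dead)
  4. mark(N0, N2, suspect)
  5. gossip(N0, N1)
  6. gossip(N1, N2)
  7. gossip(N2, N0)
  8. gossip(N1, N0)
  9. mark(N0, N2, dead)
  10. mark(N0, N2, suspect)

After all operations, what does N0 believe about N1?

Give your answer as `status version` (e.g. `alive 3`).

Answer: dead 1

Derivation:
Op 1: gossip N2<->N0 -> N2.N0=(alive,v0) N2.N1=(alive,v0) N2.N2=(alive,v0) | N0.N0=(alive,v0) N0.N1=(alive,v0) N0.N2=(alive,v0)
Op 2: gossip N0<->N1 -> N0.N0=(alive,v0) N0.N1=(alive,v0) N0.N2=(alive,v0) | N1.N0=(alive,v0) N1.N1=(alive,v0) N1.N2=(alive,v0)
Op 3: N0 marks N1=dead -> (dead,v1)
Op 4: N0 marks N2=suspect -> (suspect,v1)
Op 5: gossip N0<->N1 -> N0.N0=(alive,v0) N0.N1=(dead,v1) N0.N2=(suspect,v1) | N1.N0=(alive,v0) N1.N1=(dead,v1) N1.N2=(suspect,v1)
Op 6: gossip N1<->N2 -> N1.N0=(alive,v0) N1.N1=(dead,v1) N1.N2=(suspect,v1) | N2.N0=(alive,v0) N2.N1=(dead,v1) N2.N2=(suspect,v1)
Op 7: gossip N2<->N0 -> N2.N0=(alive,v0) N2.N1=(dead,v1) N2.N2=(suspect,v1) | N0.N0=(alive,v0) N0.N1=(dead,v1) N0.N2=(suspect,v1)
Op 8: gossip N1<->N0 -> N1.N0=(alive,v0) N1.N1=(dead,v1) N1.N2=(suspect,v1) | N0.N0=(alive,v0) N0.N1=(dead,v1) N0.N2=(suspect,v1)
Op 9: N0 marks N2=dead -> (dead,v2)
Op 10: N0 marks N2=suspect -> (suspect,v3)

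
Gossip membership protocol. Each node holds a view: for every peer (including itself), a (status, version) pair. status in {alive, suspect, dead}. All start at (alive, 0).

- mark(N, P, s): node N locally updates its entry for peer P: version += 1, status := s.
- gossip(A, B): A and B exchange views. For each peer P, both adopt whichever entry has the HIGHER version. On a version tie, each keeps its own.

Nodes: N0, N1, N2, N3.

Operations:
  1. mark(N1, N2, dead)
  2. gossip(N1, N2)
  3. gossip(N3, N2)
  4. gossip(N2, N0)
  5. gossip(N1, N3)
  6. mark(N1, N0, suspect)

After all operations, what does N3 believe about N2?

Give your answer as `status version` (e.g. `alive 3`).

Op 1: N1 marks N2=dead -> (dead,v1)
Op 2: gossip N1<->N2 -> N1.N0=(alive,v0) N1.N1=(alive,v0) N1.N2=(dead,v1) N1.N3=(alive,v0) | N2.N0=(alive,v0) N2.N1=(alive,v0) N2.N2=(dead,v1) N2.N3=(alive,v0)
Op 3: gossip N3<->N2 -> N3.N0=(alive,v0) N3.N1=(alive,v0) N3.N2=(dead,v1) N3.N3=(alive,v0) | N2.N0=(alive,v0) N2.N1=(alive,v0) N2.N2=(dead,v1) N2.N3=(alive,v0)
Op 4: gossip N2<->N0 -> N2.N0=(alive,v0) N2.N1=(alive,v0) N2.N2=(dead,v1) N2.N3=(alive,v0) | N0.N0=(alive,v0) N0.N1=(alive,v0) N0.N2=(dead,v1) N0.N3=(alive,v0)
Op 5: gossip N1<->N3 -> N1.N0=(alive,v0) N1.N1=(alive,v0) N1.N2=(dead,v1) N1.N3=(alive,v0) | N3.N0=(alive,v0) N3.N1=(alive,v0) N3.N2=(dead,v1) N3.N3=(alive,v0)
Op 6: N1 marks N0=suspect -> (suspect,v1)

Answer: dead 1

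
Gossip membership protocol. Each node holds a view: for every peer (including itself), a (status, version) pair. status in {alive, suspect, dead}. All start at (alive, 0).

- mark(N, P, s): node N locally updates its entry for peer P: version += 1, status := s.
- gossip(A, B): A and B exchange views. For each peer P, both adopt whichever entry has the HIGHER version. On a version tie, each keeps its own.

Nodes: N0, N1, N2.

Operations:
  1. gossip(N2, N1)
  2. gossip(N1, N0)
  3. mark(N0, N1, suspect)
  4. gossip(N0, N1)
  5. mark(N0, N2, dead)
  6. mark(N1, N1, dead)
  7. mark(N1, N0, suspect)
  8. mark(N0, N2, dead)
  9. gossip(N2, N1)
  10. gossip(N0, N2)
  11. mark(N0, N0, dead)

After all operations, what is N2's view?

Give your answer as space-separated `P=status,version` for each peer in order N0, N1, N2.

Answer: N0=suspect,1 N1=dead,2 N2=dead,2

Derivation:
Op 1: gossip N2<->N1 -> N2.N0=(alive,v0) N2.N1=(alive,v0) N2.N2=(alive,v0) | N1.N0=(alive,v0) N1.N1=(alive,v0) N1.N2=(alive,v0)
Op 2: gossip N1<->N0 -> N1.N0=(alive,v0) N1.N1=(alive,v0) N1.N2=(alive,v0) | N0.N0=(alive,v0) N0.N1=(alive,v0) N0.N2=(alive,v0)
Op 3: N0 marks N1=suspect -> (suspect,v1)
Op 4: gossip N0<->N1 -> N0.N0=(alive,v0) N0.N1=(suspect,v1) N0.N2=(alive,v0) | N1.N0=(alive,v0) N1.N1=(suspect,v1) N1.N2=(alive,v0)
Op 5: N0 marks N2=dead -> (dead,v1)
Op 6: N1 marks N1=dead -> (dead,v2)
Op 7: N1 marks N0=suspect -> (suspect,v1)
Op 8: N0 marks N2=dead -> (dead,v2)
Op 9: gossip N2<->N1 -> N2.N0=(suspect,v1) N2.N1=(dead,v2) N2.N2=(alive,v0) | N1.N0=(suspect,v1) N1.N1=(dead,v2) N1.N2=(alive,v0)
Op 10: gossip N0<->N2 -> N0.N0=(suspect,v1) N0.N1=(dead,v2) N0.N2=(dead,v2) | N2.N0=(suspect,v1) N2.N1=(dead,v2) N2.N2=(dead,v2)
Op 11: N0 marks N0=dead -> (dead,v2)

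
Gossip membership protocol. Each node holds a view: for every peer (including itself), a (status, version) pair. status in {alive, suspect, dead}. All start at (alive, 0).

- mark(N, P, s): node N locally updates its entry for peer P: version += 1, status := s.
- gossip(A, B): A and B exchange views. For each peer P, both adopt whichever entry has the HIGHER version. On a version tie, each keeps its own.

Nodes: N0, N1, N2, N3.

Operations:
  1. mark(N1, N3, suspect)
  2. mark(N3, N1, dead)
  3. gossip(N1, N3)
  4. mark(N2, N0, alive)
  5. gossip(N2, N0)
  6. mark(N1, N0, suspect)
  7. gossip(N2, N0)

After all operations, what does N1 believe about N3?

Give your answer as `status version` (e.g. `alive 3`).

Op 1: N1 marks N3=suspect -> (suspect,v1)
Op 2: N3 marks N1=dead -> (dead,v1)
Op 3: gossip N1<->N3 -> N1.N0=(alive,v0) N1.N1=(dead,v1) N1.N2=(alive,v0) N1.N3=(suspect,v1) | N3.N0=(alive,v0) N3.N1=(dead,v1) N3.N2=(alive,v0) N3.N3=(suspect,v1)
Op 4: N2 marks N0=alive -> (alive,v1)
Op 5: gossip N2<->N0 -> N2.N0=(alive,v1) N2.N1=(alive,v0) N2.N2=(alive,v0) N2.N3=(alive,v0) | N0.N0=(alive,v1) N0.N1=(alive,v0) N0.N2=(alive,v0) N0.N3=(alive,v0)
Op 6: N1 marks N0=suspect -> (suspect,v1)
Op 7: gossip N2<->N0 -> N2.N0=(alive,v1) N2.N1=(alive,v0) N2.N2=(alive,v0) N2.N3=(alive,v0) | N0.N0=(alive,v1) N0.N1=(alive,v0) N0.N2=(alive,v0) N0.N3=(alive,v0)

Answer: suspect 1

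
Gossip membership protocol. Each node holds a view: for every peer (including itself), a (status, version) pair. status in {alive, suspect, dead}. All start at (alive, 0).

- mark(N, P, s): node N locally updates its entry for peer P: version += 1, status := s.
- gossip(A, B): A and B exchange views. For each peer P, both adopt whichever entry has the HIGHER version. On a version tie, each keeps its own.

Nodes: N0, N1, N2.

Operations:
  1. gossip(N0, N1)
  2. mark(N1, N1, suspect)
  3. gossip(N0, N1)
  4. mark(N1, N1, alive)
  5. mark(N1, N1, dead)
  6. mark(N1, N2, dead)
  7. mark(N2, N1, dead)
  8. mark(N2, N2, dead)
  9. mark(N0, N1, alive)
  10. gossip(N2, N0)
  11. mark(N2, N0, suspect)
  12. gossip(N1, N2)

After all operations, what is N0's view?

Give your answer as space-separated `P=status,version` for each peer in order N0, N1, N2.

Answer: N0=alive,0 N1=alive,2 N2=dead,1

Derivation:
Op 1: gossip N0<->N1 -> N0.N0=(alive,v0) N0.N1=(alive,v0) N0.N2=(alive,v0) | N1.N0=(alive,v0) N1.N1=(alive,v0) N1.N2=(alive,v0)
Op 2: N1 marks N1=suspect -> (suspect,v1)
Op 3: gossip N0<->N1 -> N0.N0=(alive,v0) N0.N1=(suspect,v1) N0.N2=(alive,v0) | N1.N0=(alive,v0) N1.N1=(suspect,v1) N1.N2=(alive,v0)
Op 4: N1 marks N1=alive -> (alive,v2)
Op 5: N1 marks N1=dead -> (dead,v3)
Op 6: N1 marks N2=dead -> (dead,v1)
Op 7: N2 marks N1=dead -> (dead,v1)
Op 8: N2 marks N2=dead -> (dead,v1)
Op 9: N0 marks N1=alive -> (alive,v2)
Op 10: gossip N2<->N0 -> N2.N0=(alive,v0) N2.N1=(alive,v2) N2.N2=(dead,v1) | N0.N0=(alive,v0) N0.N1=(alive,v2) N0.N2=(dead,v1)
Op 11: N2 marks N0=suspect -> (suspect,v1)
Op 12: gossip N1<->N2 -> N1.N0=(suspect,v1) N1.N1=(dead,v3) N1.N2=(dead,v1) | N2.N0=(suspect,v1) N2.N1=(dead,v3) N2.N2=(dead,v1)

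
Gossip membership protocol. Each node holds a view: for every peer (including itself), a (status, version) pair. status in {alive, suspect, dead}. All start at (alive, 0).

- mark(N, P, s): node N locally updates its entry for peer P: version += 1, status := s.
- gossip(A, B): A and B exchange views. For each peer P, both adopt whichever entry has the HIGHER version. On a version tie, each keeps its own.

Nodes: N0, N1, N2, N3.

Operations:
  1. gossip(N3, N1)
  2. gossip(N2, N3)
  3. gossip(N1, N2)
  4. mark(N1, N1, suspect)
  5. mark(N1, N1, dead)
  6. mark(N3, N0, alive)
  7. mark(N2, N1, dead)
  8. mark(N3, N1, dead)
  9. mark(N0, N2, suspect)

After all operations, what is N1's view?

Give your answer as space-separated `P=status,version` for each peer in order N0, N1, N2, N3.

Answer: N0=alive,0 N1=dead,2 N2=alive,0 N3=alive,0

Derivation:
Op 1: gossip N3<->N1 -> N3.N0=(alive,v0) N3.N1=(alive,v0) N3.N2=(alive,v0) N3.N3=(alive,v0) | N1.N0=(alive,v0) N1.N1=(alive,v0) N1.N2=(alive,v0) N1.N3=(alive,v0)
Op 2: gossip N2<->N3 -> N2.N0=(alive,v0) N2.N1=(alive,v0) N2.N2=(alive,v0) N2.N3=(alive,v0) | N3.N0=(alive,v0) N3.N1=(alive,v0) N3.N2=(alive,v0) N3.N3=(alive,v0)
Op 3: gossip N1<->N2 -> N1.N0=(alive,v0) N1.N1=(alive,v0) N1.N2=(alive,v0) N1.N3=(alive,v0) | N2.N0=(alive,v0) N2.N1=(alive,v0) N2.N2=(alive,v0) N2.N3=(alive,v0)
Op 4: N1 marks N1=suspect -> (suspect,v1)
Op 5: N1 marks N1=dead -> (dead,v2)
Op 6: N3 marks N0=alive -> (alive,v1)
Op 7: N2 marks N1=dead -> (dead,v1)
Op 8: N3 marks N1=dead -> (dead,v1)
Op 9: N0 marks N2=suspect -> (suspect,v1)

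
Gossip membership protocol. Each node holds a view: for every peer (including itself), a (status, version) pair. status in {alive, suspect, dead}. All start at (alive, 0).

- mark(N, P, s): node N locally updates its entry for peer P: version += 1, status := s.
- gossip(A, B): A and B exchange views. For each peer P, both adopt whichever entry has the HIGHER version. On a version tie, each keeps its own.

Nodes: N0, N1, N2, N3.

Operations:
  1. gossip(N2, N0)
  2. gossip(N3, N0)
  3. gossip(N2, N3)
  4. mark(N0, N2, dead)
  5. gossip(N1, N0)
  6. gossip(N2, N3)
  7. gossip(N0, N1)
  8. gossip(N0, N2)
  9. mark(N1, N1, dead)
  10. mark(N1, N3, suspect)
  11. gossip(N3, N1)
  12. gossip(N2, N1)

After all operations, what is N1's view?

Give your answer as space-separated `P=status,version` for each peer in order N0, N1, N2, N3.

Op 1: gossip N2<->N0 -> N2.N0=(alive,v0) N2.N1=(alive,v0) N2.N2=(alive,v0) N2.N3=(alive,v0) | N0.N0=(alive,v0) N0.N1=(alive,v0) N0.N2=(alive,v0) N0.N3=(alive,v0)
Op 2: gossip N3<->N0 -> N3.N0=(alive,v0) N3.N1=(alive,v0) N3.N2=(alive,v0) N3.N3=(alive,v0) | N0.N0=(alive,v0) N0.N1=(alive,v0) N0.N2=(alive,v0) N0.N3=(alive,v0)
Op 3: gossip N2<->N3 -> N2.N0=(alive,v0) N2.N1=(alive,v0) N2.N2=(alive,v0) N2.N3=(alive,v0) | N3.N0=(alive,v0) N3.N1=(alive,v0) N3.N2=(alive,v0) N3.N3=(alive,v0)
Op 4: N0 marks N2=dead -> (dead,v1)
Op 5: gossip N1<->N0 -> N1.N0=(alive,v0) N1.N1=(alive,v0) N1.N2=(dead,v1) N1.N3=(alive,v0) | N0.N0=(alive,v0) N0.N1=(alive,v0) N0.N2=(dead,v1) N0.N3=(alive,v0)
Op 6: gossip N2<->N3 -> N2.N0=(alive,v0) N2.N1=(alive,v0) N2.N2=(alive,v0) N2.N3=(alive,v0) | N3.N0=(alive,v0) N3.N1=(alive,v0) N3.N2=(alive,v0) N3.N3=(alive,v0)
Op 7: gossip N0<->N1 -> N0.N0=(alive,v0) N0.N1=(alive,v0) N0.N2=(dead,v1) N0.N3=(alive,v0) | N1.N0=(alive,v0) N1.N1=(alive,v0) N1.N2=(dead,v1) N1.N3=(alive,v0)
Op 8: gossip N0<->N2 -> N0.N0=(alive,v0) N0.N1=(alive,v0) N0.N2=(dead,v1) N0.N3=(alive,v0) | N2.N0=(alive,v0) N2.N1=(alive,v0) N2.N2=(dead,v1) N2.N3=(alive,v0)
Op 9: N1 marks N1=dead -> (dead,v1)
Op 10: N1 marks N3=suspect -> (suspect,v1)
Op 11: gossip N3<->N1 -> N3.N0=(alive,v0) N3.N1=(dead,v1) N3.N2=(dead,v1) N3.N3=(suspect,v1) | N1.N0=(alive,v0) N1.N1=(dead,v1) N1.N2=(dead,v1) N1.N3=(suspect,v1)
Op 12: gossip N2<->N1 -> N2.N0=(alive,v0) N2.N1=(dead,v1) N2.N2=(dead,v1) N2.N3=(suspect,v1) | N1.N0=(alive,v0) N1.N1=(dead,v1) N1.N2=(dead,v1) N1.N3=(suspect,v1)

Answer: N0=alive,0 N1=dead,1 N2=dead,1 N3=suspect,1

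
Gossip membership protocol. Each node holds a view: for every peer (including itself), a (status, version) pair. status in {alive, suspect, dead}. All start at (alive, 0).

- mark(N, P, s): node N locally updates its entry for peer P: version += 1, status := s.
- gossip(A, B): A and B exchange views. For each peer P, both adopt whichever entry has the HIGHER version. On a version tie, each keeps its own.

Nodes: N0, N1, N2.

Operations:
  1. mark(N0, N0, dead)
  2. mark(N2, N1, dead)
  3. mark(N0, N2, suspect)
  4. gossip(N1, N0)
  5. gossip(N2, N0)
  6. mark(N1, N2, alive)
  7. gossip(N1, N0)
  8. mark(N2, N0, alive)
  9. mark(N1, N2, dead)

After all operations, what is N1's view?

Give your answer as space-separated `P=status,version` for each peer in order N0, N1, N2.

Answer: N0=dead,1 N1=dead,1 N2=dead,3

Derivation:
Op 1: N0 marks N0=dead -> (dead,v1)
Op 2: N2 marks N1=dead -> (dead,v1)
Op 3: N0 marks N2=suspect -> (suspect,v1)
Op 4: gossip N1<->N0 -> N1.N0=(dead,v1) N1.N1=(alive,v0) N1.N2=(suspect,v1) | N0.N0=(dead,v1) N0.N1=(alive,v0) N0.N2=(suspect,v1)
Op 5: gossip N2<->N0 -> N2.N0=(dead,v1) N2.N1=(dead,v1) N2.N2=(suspect,v1) | N0.N0=(dead,v1) N0.N1=(dead,v1) N0.N2=(suspect,v1)
Op 6: N1 marks N2=alive -> (alive,v2)
Op 7: gossip N1<->N0 -> N1.N0=(dead,v1) N1.N1=(dead,v1) N1.N2=(alive,v2) | N0.N0=(dead,v1) N0.N1=(dead,v1) N0.N2=(alive,v2)
Op 8: N2 marks N0=alive -> (alive,v2)
Op 9: N1 marks N2=dead -> (dead,v3)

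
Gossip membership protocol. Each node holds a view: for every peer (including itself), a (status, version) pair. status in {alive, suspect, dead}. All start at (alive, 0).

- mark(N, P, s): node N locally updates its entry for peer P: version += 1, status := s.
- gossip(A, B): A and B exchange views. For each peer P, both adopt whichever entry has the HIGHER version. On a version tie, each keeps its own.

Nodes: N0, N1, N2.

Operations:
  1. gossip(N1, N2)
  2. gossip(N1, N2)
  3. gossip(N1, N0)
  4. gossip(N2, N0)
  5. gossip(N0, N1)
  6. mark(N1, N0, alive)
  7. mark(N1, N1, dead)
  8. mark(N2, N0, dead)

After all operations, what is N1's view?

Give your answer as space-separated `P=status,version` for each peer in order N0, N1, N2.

Answer: N0=alive,1 N1=dead,1 N2=alive,0

Derivation:
Op 1: gossip N1<->N2 -> N1.N0=(alive,v0) N1.N1=(alive,v0) N1.N2=(alive,v0) | N2.N0=(alive,v0) N2.N1=(alive,v0) N2.N2=(alive,v0)
Op 2: gossip N1<->N2 -> N1.N0=(alive,v0) N1.N1=(alive,v0) N1.N2=(alive,v0) | N2.N0=(alive,v0) N2.N1=(alive,v0) N2.N2=(alive,v0)
Op 3: gossip N1<->N0 -> N1.N0=(alive,v0) N1.N1=(alive,v0) N1.N2=(alive,v0) | N0.N0=(alive,v0) N0.N1=(alive,v0) N0.N2=(alive,v0)
Op 4: gossip N2<->N0 -> N2.N0=(alive,v0) N2.N1=(alive,v0) N2.N2=(alive,v0) | N0.N0=(alive,v0) N0.N1=(alive,v0) N0.N2=(alive,v0)
Op 5: gossip N0<->N1 -> N0.N0=(alive,v0) N0.N1=(alive,v0) N0.N2=(alive,v0) | N1.N0=(alive,v0) N1.N1=(alive,v0) N1.N2=(alive,v0)
Op 6: N1 marks N0=alive -> (alive,v1)
Op 7: N1 marks N1=dead -> (dead,v1)
Op 8: N2 marks N0=dead -> (dead,v1)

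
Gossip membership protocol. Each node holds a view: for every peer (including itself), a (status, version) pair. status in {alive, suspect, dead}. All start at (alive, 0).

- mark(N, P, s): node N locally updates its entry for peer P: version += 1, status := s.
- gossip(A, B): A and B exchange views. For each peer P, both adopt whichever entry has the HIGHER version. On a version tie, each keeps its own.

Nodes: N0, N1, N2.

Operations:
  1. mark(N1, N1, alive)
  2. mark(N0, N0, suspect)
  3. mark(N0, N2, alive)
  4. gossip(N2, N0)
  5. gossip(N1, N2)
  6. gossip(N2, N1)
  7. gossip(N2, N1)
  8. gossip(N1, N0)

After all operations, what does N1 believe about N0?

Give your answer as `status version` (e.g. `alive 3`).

Answer: suspect 1

Derivation:
Op 1: N1 marks N1=alive -> (alive,v1)
Op 2: N0 marks N0=suspect -> (suspect,v1)
Op 3: N0 marks N2=alive -> (alive,v1)
Op 4: gossip N2<->N0 -> N2.N0=(suspect,v1) N2.N1=(alive,v0) N2.N2=(alive,v1) | N0.N0=(suspect,v1) N0.N1=(alive,v0) N0.N2=(alive,v1)
Op 5: gossip N1<->N2 -> N1.N0=(suspect,v1) N1.N1=(alive,v1) N1.N2=(alive,v1) | N2.N0=(suspect,v1) N2.N1=(alive,v1) N2.N2=(alive,v1)
Op 6: gossip N2<->N1 -> N2.N0=(suspect,v1) N2.N1=(alive,v1) N2.N2=(alive,v1) | N1.N0=(suspect,v1) N1.N1=(alive,v1) N1.N2=(alive,v1)
Op 7: gossip N2<->N1 -> N2.N0=(suspect,v1) N2.N1=(alive,v1) N2.N2=(alive,v1) | N1.N0=(suspect,v1) N1.N1=(alive,v1) N1.N2=(alive,v1)
Op 8: gossip N1<->N0 -> N1.N0=(suspect,v1) N1.N1=(alive,v1) N1.N2=(alive,v1) | N0.N0=(suspect,v1) N0.N1=(alive,v1) N0.N2=(alive,v1)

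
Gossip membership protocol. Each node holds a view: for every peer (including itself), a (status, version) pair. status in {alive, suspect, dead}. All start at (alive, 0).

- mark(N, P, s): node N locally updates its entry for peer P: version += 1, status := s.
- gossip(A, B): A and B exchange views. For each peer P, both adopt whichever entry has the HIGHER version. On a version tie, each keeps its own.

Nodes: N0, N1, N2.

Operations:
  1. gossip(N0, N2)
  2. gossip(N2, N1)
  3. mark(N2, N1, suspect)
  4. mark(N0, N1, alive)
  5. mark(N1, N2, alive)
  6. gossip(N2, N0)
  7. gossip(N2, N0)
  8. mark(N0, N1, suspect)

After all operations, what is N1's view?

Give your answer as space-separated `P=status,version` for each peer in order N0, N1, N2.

Answer: N0=alive,0 N1=alive,0 N2=alive,1

Derivation:
Op 1: gossip N0<->N2 -> N0.N0=(alive,v0) N0.N1=(alive,v0) N0.N2=(alive,v0) | N2.N0=(alive,v0) N2.N1=(alive,v0) N2.N2=(alive,v0)
Op 2: gossip N2<->N1 -> N2.N0=(alive,v0) N2.N1=(alive,v0) N2.N2=(alive,v0) | N1.N0=(alive,v0) N1.N1=(alive,v0) N1.N2=(alive,v0)
Op 3: N2 marks N1=suspect -> (suspect,v1)
Op 4: N0 marks N1=alive -> (alive,v1)
Op 5: N1 marks N2=alive -> (alive,v1)
Op 6: gossip N2<->N0 -> N2.N0=(alive,v0) N2.N1=(suspect,v1) N2.N2=(alive,v0) | N0.N0=(alive,v0) N0.N1=(alive,v1) N0.N2=(alive,v0)
Op 7: gossip N2<->N0 -> N2.N0=(alive,v0) N2.N1=(suspect,v1) N2.N2=(alive,v0) | N0.N0=(alive,v0) N0.N1=(alive,v1) N0.N2=(alive,v0)
Op 8: N0 marks N1=suspect -> (suspect,v2)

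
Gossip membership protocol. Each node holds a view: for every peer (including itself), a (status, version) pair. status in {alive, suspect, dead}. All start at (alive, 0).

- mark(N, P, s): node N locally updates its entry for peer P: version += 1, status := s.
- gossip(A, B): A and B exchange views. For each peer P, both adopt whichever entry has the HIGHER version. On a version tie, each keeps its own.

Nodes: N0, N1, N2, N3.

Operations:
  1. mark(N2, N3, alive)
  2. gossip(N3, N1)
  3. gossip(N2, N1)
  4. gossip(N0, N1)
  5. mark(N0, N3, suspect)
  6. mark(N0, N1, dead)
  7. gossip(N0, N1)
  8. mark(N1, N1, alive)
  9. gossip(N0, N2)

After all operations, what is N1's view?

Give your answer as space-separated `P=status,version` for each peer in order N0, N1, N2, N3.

Op 1: N2 marks N3=alive -> (alive,v1)
Op 2: gossip N3<->N1 -> N3.N0=(alive,v0) N3.N1=(alive,v0) N3.N2=(alive,v0) N3.N3=(alive,v0) | N1.N0=(alive,v0) N1.N1=(alive,v0) N1.N2=(alive,v0) N1.N3=(alive,v0)
Op 3: gossip N2<->N1 -> N2.N0=(alive,v0) N2.N1=(alive,v0) N2.N2=(alive,v0) N2.N3=(alive,v1) | N1.N0=(alive,v0) N1.N1=(alive,v0) N1.N2=(alive,v0) N1.N3=(alive,v1)
Op 4: gossip N0<->N1 -> N0.N0=(alive,v0) N0.N1=(alive,v0) N0.N2=(alive,v0) N0.N3=(alive,v1) | N1.N0=(alive,v0) N1.N1=(alive,v0) N1.N2=(alive,v0) N1.N3=(alive,v1)
Op 5: N0 marks N3=suspect -> (suspect,v2)
Op 6: N0 marks N1=dead -> (dead,v1)
Op 7: gossip N0<->N1 -> N0.N0=(alive,v0) N0.N1=(dead,v1) N0.N2=(alive,v0) N0.N3=(suspect,v2) | N1.N0=(alive,v0) N1.N1=(dead,v1) N1.N2=(alive,v0) N1.N3=(suspect,v2)
Op 8: N1 marks N1=alive -> (alive,v2)
Op 9: gossip N0<->N2 -> N0.N0=(alive,v0) N0.N1=(dead,v1) N0.N2=(alive,v0) N0.N3=(suspect,v2) | N2.N0=(alive,v0) N2.N1=(dead,v1) N2.N2=(alive,v0) N2.N3=(suspect,v2)

Answer: N0=alive,0 N1=alive,2 N2=alive,0 N3=suspect,2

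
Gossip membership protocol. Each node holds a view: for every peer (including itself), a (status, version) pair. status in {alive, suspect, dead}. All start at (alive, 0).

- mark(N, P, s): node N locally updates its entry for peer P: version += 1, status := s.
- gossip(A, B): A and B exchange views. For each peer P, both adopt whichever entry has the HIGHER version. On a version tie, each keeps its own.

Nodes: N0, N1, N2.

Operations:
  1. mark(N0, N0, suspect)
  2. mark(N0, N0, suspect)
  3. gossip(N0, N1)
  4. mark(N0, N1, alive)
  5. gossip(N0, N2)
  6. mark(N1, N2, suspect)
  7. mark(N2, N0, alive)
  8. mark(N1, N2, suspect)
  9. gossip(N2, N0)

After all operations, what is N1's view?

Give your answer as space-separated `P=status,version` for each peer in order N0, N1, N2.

Op 1: N0 marks N0=suspect -> (suspect,v1)
Op 2: N0 marks N0=suspect -> (suspect,v2)
Op 3: gossip N0<->N1 -> N0.N0=(suspect,v2) N0.N1=(alive,v0) N0.N2=(alive,v0) | N1.N0=(suspect,v2) N1.N1=(alive,v0) N1.N2=(alive,v0)
Op 4: N0 marks N1=alive -> (alive,v1)
Op 5: gossip N0<->N2 -> N0.N0=(suspect,v2) N0.N1=(alive,v1) N0.N2=(alive,v0) | N2.N0=(suspect,v2) N2.N1=(alive,v1) N2.N2=(alive,v0)
Op 6: N1 marks N2=suspect -> (suspect,v1)
Op 7: N2 marks N0=alive -> (alive,v3)
Op 8: N1 marks N2=suspect -> (suspect,v2)
Op 9: gossip N2<->N0 -> N2.N0=(alive,v3) N2.N1=(alive,v1) N2.N2=(alive,v0) | N0.N0=(alive,v3) N0.N1=(alive,v1) N0.N2=(alive,v0)

Answer: N0=suspect,2 N1=alive,0 N2=suspect,2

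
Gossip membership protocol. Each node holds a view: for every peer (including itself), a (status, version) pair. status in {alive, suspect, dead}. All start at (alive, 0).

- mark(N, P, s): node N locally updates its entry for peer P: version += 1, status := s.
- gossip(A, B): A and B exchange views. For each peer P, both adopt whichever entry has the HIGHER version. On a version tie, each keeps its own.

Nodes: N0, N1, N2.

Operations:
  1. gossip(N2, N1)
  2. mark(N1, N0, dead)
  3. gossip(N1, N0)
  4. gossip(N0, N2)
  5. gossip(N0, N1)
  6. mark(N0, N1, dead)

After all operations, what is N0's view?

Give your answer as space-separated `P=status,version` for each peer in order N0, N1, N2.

Answer: N0=dead,1 N1=dead,1 N2=alive,0

Derivation:
Op 1: gossip N2<->N1 -> N2.N0=(alive,v0) N2.N1=(alive,v0) N2.N2=(alive,v0) | N1.N0=(alive,v0) N1.N1=(alive,v0) N1.N2=(alive,v0)
Op 2: N1 marks N0=dead -> (dead,v1)
Op 3: gossip N1<->N0 -> N1.N0=(dead,v1) N1.N1=(alive,v0) N1.N2=(alive,v0) | N0.N0=(dead,v1) N0.N1=(alive,v0) N0.N2=(alive,v0)
Op 4: gossip N0<->N2 -> N0.N0=(dead,v1) N0.N1=(alive,v0) N0.N2=(alive,v0) | N2.N0=(dead,v1) N2.N1=(alive,v0) N2.N2=(alive,v0)
Op 5: gossip N0<->N1 -> N0.N0=(dead,v1) N0.N1=(alive,v0) N0.N2=(alive,v0) | N1.N0=(dead,v1) N1.N1=(alive,v0) N1.N2=(alive,v0)
Op 6: N0 marks N1=dead -> (dead,v1)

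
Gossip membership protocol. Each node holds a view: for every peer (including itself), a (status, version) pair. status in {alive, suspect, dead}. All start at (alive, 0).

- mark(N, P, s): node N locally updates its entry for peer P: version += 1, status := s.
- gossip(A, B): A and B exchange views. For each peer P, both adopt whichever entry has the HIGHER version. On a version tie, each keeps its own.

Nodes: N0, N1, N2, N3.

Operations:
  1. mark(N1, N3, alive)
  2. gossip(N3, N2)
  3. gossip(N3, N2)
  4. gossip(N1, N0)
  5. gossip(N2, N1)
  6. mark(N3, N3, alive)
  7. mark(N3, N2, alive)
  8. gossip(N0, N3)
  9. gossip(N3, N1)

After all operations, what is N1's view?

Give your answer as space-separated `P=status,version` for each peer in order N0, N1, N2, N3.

Answer: N0=alive,0 N1=alive,0 N2=alive,1 N3=alive,1

Derivation:
Op 1: N1 marks N3=alive -> (alive,v1)
Op 2: gossip N3<->N2 -> N3.N0=(alive,v0) N3.N1=(alive,v0) N3.N2=(alive,v0) N3.N3=(alive,v0) | N2.N0=(alive,v0) N2.N1=(alive,v0) N2.N2=(alive,v0) N2.N3=(alive,v0)
Op 3: gossip N3<->N2 -> N3.N0=(alive,v0) N3.N1=(alive,v0) N3.N2=(alive,v0) N3.N3=(alive,v0) | N2.N0=(alive,v0) N2.N1=(alive,v0) N2.N2=(alive,v0) N2.N3=(alive,v0)
Op 4: gossip N1<->N0 -> N1.N0=(alive,v0) N1.N1=(alive,v0) N1.N2=(alive,v0) N1.N3=(alive,v1) | N0.N0=(alive,v0) N0.N1=(alive,v0) N0.N2=(alive,v0) N0.N3=(alive,v1)
Op 5: gossip N2<->N1 -> N2.N0=(alive,v0) N2.N1=(alive,v0) N2.N2=(alive,v0) N2.N3=(alive,v1) | N1.N0=(alive,v0) N1.N1=(alive,v0) N1.N2=(alive,v0) N1.N3=(alive,v1)
Op 6: N3 marks N3=alive -> (alive,v1)
Op 7: N3 marks N2=alive -> (alive,v1)
Op 8: gossip N0<->N3 -> N0.N0=(alive,v0) N0.N1=(alive,v0) N0.N2=(alive,v1) N0.N3=(alive,v1) | N3.N0=(alive,v0) N3.N1=(alive,v0) N3.N2=(alive,v1) N3.N3=(alive,v1)
Op 9: gossip N3<->N1 -> N3.N0=(alive,v0) N3.N1=(alive,v0) N3.N2=(alive,v1) N3.N3=(alive,v1) | N1.N0=(alive,v0) N1.N1=(alive,v0) N1.N2=(alive,v1) N1.N3=(alive,v1)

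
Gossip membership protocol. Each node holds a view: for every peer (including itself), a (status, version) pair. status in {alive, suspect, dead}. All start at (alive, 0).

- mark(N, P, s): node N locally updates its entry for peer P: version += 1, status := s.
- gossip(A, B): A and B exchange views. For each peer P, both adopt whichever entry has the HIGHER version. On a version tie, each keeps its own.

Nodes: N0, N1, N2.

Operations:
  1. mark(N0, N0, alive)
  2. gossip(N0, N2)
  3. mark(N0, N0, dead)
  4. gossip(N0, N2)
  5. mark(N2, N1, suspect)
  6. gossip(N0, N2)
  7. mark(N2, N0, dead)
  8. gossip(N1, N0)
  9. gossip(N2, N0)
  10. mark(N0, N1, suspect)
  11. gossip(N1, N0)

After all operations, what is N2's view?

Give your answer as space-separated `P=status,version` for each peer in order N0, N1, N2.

Op 1: N0 marks N0=alive -> (alive,v1)
Op 2: gossip N0<->N2 -> N0.N0=(alive,v1) N0.N1=(alive,v0) N0.N2=(alive,v0) | N2.N0=(alive,v1) N2.N1=(alive,v0) N2.N2=(alive,v0)
Op 3: N0 marks N0=dead -> (dead,v2)
Op 4: gossip N0<->N2 -> N0.N0=(dead,v2) N0.N1=(alive,v0) N0.N2=(alive,v0) | N2.N0=(dead,v2) N2.N1=(alive,v0) N2.N2=(alive,v0)
Op 5: N2 marks N1=suspect -> (suspect,v1)
Op 6: gossip N0<->N2 -> N0.N0=(dead,v2) N0.N1=(suspect,v1) N0.N2=(alive,v0) | N2.N0=(dead,v2) N2.N1=(suspect,v1) N2.N2=(alive,v0)
Op 7: N2 marks N0=dead -> (dead,v3)
Op 8: gossip N1<->N0 -> N1.N0=(dead,v2) N1.N1=(suspect,v1) N1.N2=(alive,v0) | N0.N0=(dead,v2) N0.N1=(suspect,v1) N0.N2=(alive,v0)
Op 9: gossip N2<->N0 -> N2.N0=(dead,v3) N2.N1=(suspect,v1) N2.N2=(alive,v0) | N0.N0=(dead,v3) N0.N1=(suspect,v1) N0.N2=(alive,v0)
Op 10: N0 marks N1=suspect -> (suspect,v2)
Op 11: gossip N1<->N0 -> N1.N0=(dead,v3) N1.N1=(suspect,v2) N1.N2=(alive,v0) | N0.N0=(dead,v3) N0.N1=(suspect,v2) N0.N2=(alive,v0)

Answer: N0=dead,3 N1=suspect,1 N2=alive,0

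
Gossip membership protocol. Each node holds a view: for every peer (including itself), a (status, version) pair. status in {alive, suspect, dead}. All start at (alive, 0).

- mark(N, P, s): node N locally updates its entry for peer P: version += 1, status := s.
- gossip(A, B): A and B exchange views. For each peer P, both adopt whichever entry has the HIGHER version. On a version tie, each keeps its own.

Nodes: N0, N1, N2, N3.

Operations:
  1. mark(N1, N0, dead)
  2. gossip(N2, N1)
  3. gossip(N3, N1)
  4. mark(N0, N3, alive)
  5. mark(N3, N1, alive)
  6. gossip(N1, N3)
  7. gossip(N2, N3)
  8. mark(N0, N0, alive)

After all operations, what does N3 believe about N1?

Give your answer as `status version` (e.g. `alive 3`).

Answer: alive 1

Derivation:
Op 1: N1 marks N0=dead -> (dead,v1)
Op 2: gossip N2<->N1 -> N2.N0=(dead,v1) N2.N1=(alive,v0) N2.N2=(alive,v0) N2.N3=(alive,v0) | N1.N0=(dead,v1) N1.N1=(alive,v0) N1.N2=(alive,v0) N1.N3=(alive,v0)
Op 3: gossip N3<->N1 -> N3.N0=(dead,v1) N3.N1=(alive,v0) N3.N2=(alive,v0) N3.N3=(alive,v0) | N1.N0=(dead,v1) N1.N1=(alive,v0) N1.N2=(alive,v0) N1.N3=(alive,v0)
Op 4: N0 marks N3=alive -> (alive,v1)
Op 5: N3 marks N1=alive -> (alive,v1)
Op 6: gossip N1<->N3 -> N1.N0=(dead,v1) N1.N1=(alive,v1) N1.N2=(alive,v0) N1.N3=(alive,v0) | N3.N0=(dead,v1) N3.N1=(alive,v1) N3.N2=(alive,v0) N3.N3=(alive,v0)
Op 7: gossip N2<->N3 -> N2.N0=(dead,v1) N2.N1=(alive,v1) N2.N2=(alive,v0) N2.N3=(alive,v0) | N3.N0=(dead,v1) N3.N1=(alive,v1) N3.N2=(alive,v0) N3.N3=(alive,v0)
Op 8: N0 marks N0=alive -> (alive,v1)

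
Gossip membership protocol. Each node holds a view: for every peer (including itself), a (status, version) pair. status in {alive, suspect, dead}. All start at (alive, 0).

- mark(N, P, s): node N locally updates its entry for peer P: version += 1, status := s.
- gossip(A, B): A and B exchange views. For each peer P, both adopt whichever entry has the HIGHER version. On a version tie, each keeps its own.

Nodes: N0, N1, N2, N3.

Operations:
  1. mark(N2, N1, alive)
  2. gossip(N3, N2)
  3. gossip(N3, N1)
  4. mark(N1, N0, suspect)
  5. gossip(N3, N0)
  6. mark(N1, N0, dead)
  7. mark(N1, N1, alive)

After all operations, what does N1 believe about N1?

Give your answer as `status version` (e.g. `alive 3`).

Op 1: N2 marks N1=alive -> (alive,v1)
Op 2: gossip N3<->N2 -> N3.N0=(alive,v0) N3.N1=(alive,v1) N3.N2=(alive,v0) N3.N3=(alive,v0) | N2.N0=(alive,v0) N2.N1=(alive,v1) N2.N2=(alive,v0) N2.N3=(alive,v0)
Op 3: gossip N3<->N1 -> N3.N0=(alive,v0) N3.N1=(alive,v1) N3.N2=(alive,v0) N3.N3=(alive,v0) | N1.N0=(alive,v0) N1.N1=(alive,v1) N1.N2=(alive,v0) N1.N3=(alive,v0)
Op 4: N1 marks N0=suspect -> (suspect,v1)
Op 5: gossip N3<->N0 -> N3.N0=(alive,v0) N3.N1=(alive,v1) N3.N2=(alive,v0) N3.N3=(alive,v0) | N0.N0=(alive,v0) N0.N1=(alive,v1) N0.N2=(alive,v0) N0.N3=(alive,v0)
Op 6: N1 marks N0=dead -> (dead,v2)
Op 7: N1 marks N1=alive -> (alive,v2)

Answer: alive 2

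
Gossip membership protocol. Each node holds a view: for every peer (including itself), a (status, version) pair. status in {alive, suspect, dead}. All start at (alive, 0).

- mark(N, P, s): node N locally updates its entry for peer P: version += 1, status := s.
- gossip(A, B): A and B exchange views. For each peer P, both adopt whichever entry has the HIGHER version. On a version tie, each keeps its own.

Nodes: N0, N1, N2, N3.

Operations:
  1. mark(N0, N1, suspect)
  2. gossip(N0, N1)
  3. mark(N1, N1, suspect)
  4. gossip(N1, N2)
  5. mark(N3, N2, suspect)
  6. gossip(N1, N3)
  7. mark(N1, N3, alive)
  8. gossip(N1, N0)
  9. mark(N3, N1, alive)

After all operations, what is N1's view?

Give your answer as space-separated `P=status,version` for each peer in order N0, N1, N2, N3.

Answer: N0=alive,0 N1=suspect,2 N2=suspect,1 N3=alive,1

Derivation:
Op 1: N0 marks N1=suspect -> (suspect,v1)
Op 2: gossip N0<->N1 -> N0.N0=(alive,v0) N0.N1=(suspect,v1) N0.N2=(alive,v0) N0.N3=(alive,v0) | N1.N0=(alive,v0) N1.N1=(suspect,v1) N1.N2=(alive,v0) N1.N3=(alive,v0)
Op 3: N1 marks N1=suspect -> (suspect,v2)
Op 4: gossip N1<->N2 -> N1.N0=(alive,v0) N1.N1=(suspect,v2) N1.N2=(alive,v0) N1.N3=(alive,v0) | N2.N0=(alive,v0) N2.N1=(suspect,v2) N2.N2=(alive,v0) N2.N3=(alive,v0)
Op 5: N3 marks N2=suspect -> (suspect,v1)
Op 6: gossip N1<->N3 -> N1.N0=(alive,v0) N1.N1=(suspect,v2) N1.N2=(suspect,v1) N1.N3=(alive,v0) | N3.N0=(alive,v0) N3.N1=(suspect,v2) N3.N2=(suspect,v1) N3.N3=(alive,v0)
Op 7: N1 marks N3=alive -> (alive,v1)
Op 8: gossip N1<->N0 -> N1.N0=(alive,v0) N1.N1=(suspect,v2) N1.N2=(suspect,v1) N1.N3=(alive,v1) | N0.N0=(alive,v0) N0.N1=(suspect,v2) N0.N2=(suspect,v1) N0.N3=(alive,v1)
Op 9: N3 marks N1=alive -> (alive,v3)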